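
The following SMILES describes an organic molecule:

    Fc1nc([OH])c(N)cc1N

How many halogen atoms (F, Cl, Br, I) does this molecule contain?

Halogen atoms appear at heavy-atom position 1 (1×F).
Other groups present: 1 hydroxyl, 2 primary amine.
Halogen count: 1.

1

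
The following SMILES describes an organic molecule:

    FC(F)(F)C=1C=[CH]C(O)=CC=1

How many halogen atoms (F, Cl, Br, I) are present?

3

Halogen atoms appear at heavy-atom positions 1, 3, 4 (3×F).
Other groups present: 1 hydroxyl.
Halogen count: 3.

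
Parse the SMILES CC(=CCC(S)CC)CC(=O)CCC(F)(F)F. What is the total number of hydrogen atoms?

19

Walk through each heavy atom and fill implicit hydrogens from standard valence (C 4, N 3, O 2, S 2, halogen 1):
  atom 1: C, bond orders sum to 1 (valence 4) → 3 H
  atom 2: C, bond orders sum to 4 (valence 4) → 0 H
  atom 3: C, bond orders sum to 3 (valence 4) → 1 H
  atom 4: C, bond orders sum to 2 (valence 4) → 2 H
  atom 5: C, bond orders sum to 3 (valence 4) → 1 H
  atom 6: S, bond orders sum to 1 (valence 2) → 1 H
  atom 7: C, bond orders sum to 2 (valence 4) → 2 H
  atom 8: C, bond orders sum to 1 (valence 4) → 3 H
  atom 9: C, bond orders sum to 2 (valence 4) → 2 H
  atom 10: C, bond orders sum to 4 (valence 4) → 0 H
  atom 11: O, bond orders sum to 2 (valence 2) → 0 H
  atom 12: C, bond orders sum to 2 (valence 4) → 2 H
  atom 13: C, bond orders sum to 2 (valence 4) → 2 H
  atom 14: C, bond orders sum to 4 (valence 4) → 0 H
  atom 15: F (halogen, monovalent) → 0 H
  atom 16: F (halogen, monovalent) → 0 H
  atom 17: F (halogen, monovalent) → 0 H
Total hydrogens: 19.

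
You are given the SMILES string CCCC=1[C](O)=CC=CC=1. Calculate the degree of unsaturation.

Molecular formula: C9H12O.
DoU = (2C + 2 + N − H − X) / 2, where X is the halogen count and O/S are ignored.
    = (2·9 + 2 + 0 − 12 − 0) / 2 = 8 / 2 = 4.

4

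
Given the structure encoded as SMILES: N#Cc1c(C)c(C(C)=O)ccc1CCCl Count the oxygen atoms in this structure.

1

Scan the SMILES for O atoms (remember two-letter symbols like Cl and Br are single atoms).
Oxygen count: 1.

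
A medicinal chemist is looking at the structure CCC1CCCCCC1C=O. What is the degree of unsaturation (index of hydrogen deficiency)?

2

Molecular formula: C10H18O.
DoU = (2C + 2 + N − H − X) / 2, where X is the halogen count and O/S are ignored.
    = (2·10 + 2 + 0 − 18 − 0) / 2 = 4 / 2 = 2.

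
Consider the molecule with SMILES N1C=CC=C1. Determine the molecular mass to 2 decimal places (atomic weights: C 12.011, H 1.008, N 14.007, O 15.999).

67.09 g/mol

First, the molecular formula is C4H5N (counting implicit H from valence).
  C: 4 × 12.011 = 48.044
  H: 5 × 1.008 = 5.040
  N: 1 × 14.007 = 14.007
Sum: 4×12.011 + 5×1.008 + 1×14.007 = 67.091 → 67.09 g/mol.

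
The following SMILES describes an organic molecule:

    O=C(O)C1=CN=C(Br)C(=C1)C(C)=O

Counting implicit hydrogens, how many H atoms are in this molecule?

6

Walk through each heavy atom and fill implicit hydrogens from standard valence (C 4, N 3, O 2, S 2, halogen 1):
  atom 1: O, bond orders sum to 2 (valence 2) → 0 H
  atom 2: C, bond orders sum to 4 (valence 4) → 0 H
  atom 3: O, bond orders sum to 1 (valence 2) → 1 H
  atom 4: C, bond orders sum to 4 (valence 4) → 0 H
  atom 5: C, bond orders sum to 3 (valence 4) → 1 H
  atom 6: N, bond orders sum to 3 (valence 3) → 0 H
  atom 7: C, bond orders sum to 4 (valence 4) → 0 H
  atom 8: Br (halogen, monovalent) → 0 H
  atom 9: C, bond orders sum to 4 (valence 4) → 0 H
  atom 10: C, bond orders sum to 3 (valence 4) → 1 H
  atom 11: C, bond orders sum to 4 (valence 4) → 0 H
  atom 12: C, bond orders sum to 1 (valence 4) → 3 H
  atom 13: O, bond orders sum to 2 (valence 2) → 0 H
Total hydrogens: 6.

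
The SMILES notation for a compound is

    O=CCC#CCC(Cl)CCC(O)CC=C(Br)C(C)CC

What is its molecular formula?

Walk through each heavy atom and fill implicit hydrogens from standard valence (C 4, N 3, O 2, S 2, halogen 1):
  atom 1: O, bond orders sum to 2 (valence 2) → 0 H
  atom 2: C, bond orders sum to 3 (valence 4) → 1 H
  atom 3: C, bond orders sum to 2 (valence 4) → 2 H
  atom 4: C, bond orders sum to 4 (valence 4) → 0 H
  atom 5: C, bond orders sum to 4 (valence 4) → 0 H
  atom 6: C, bond orders sum to 2 (valence 4) → 2 H
  atom 7: C, bond orders sum to 3 (valence 4) → 1 H
  atom 8: Cl (halogen, monovalent) → 0 H
  atom 9: C, bond orders sum to 2 (valence 4) → 2 H
  atom 10: C, bond orders sum to 2 (valence 4) → 2 H
  atom 11: C, bond orders sum to 3 (valence 4) → 1 H
  atom 12: O, bond orders sum to 1 (valence 2) → 1 H
  atom 13: C, bond orders sum to 2 (valence 4) → 2 H
  atom 14: C, bond orders sum to 3 (valence 4) → 1 H
  atom 15: C, bond orders sum to 4 (valence 4) → 0 H
  atom 16: Br (halogen, monovalent) → 0 H
  atom 17: C, bond orders sum to 3 (valence 4) → 1 H
  atom 18: C, bond orders sum to 1 (valence 4) → 3 H
  atom 19: C, bond orders sum to 2 (valence 4) → 2 H
  atom 20: C, bond orders sum to 1 (valence 4) → 3 H
Totals → C:16, H:24, Br:1, Cl:1, O:2.

C16H24BrClO2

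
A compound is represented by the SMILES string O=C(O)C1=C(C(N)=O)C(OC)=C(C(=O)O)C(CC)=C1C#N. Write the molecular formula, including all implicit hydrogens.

Walk through each heavy atom and fill implicit hydrogens from standard valence (C 4, N 3, O 2, S 2, halogen 1):
  atom 1: O, bond orders sum to 2 (valence 2) → 0 H
  atom 2: C, bond orders sum to 4 (valence 4) → 0 H
  atom 3: O, bond orders sum to 1 (valence 2) → 1 H
  atom 4: C, bond orders sum to 4 (valence 4) → 0 H
  atom 5: C, bond orders sum to 4 (valence 4) → 0 H
  atom 6: C, bond orders sum to 4 (valence 4) → 0 H
  atom 7: N, bond orders sum to 1 (valence 3) → 2 H
  atom 8: O, bond orders sum to 2 (valence 2) → 0 H
  atom 9: C, bond orders sum to 4 (valence 4) → 0 H
  atom 10: O, bond orders sum to 2 (valence 2) → 0 H
  atom 11: C, bond orders sum to 1 (valence 4) → 3 H
  atom 12: C, bond orders sum to 4 (valence 4) → 0 H
  atom 13: C, bond orders sum to 4 (valence 4) → 0 H
  atom 14: O, bond orders sum to 2 (valence 2) → 0 H
  atom 15: O, bond orders sum to 1 (valence 2) → 1 H
  atom 16: C, bond orders sum to 4 (valence 4) → 0 H
  atom 17: C, bond orders sum to 2 (valence 4) → 2 H
  atom 18: C, bond orders sum to 1 (valence 4) → 3 H
  atom 19: C, bond orders sum to 4 (valence 4) → 0 H
  atom 20: C, bond orders sum to 4 (valence 4) → 0 H
  atom 21: N, bond orders sum to 3 (valence 3) → 0 H
Totals → C:13, H:12, N:2, O:6.
In Hill order: C13H12N2O6.

C13H12N2O6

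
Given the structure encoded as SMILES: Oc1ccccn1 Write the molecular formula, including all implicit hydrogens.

C5H5NO

Walk through each heavy atom and fill implicit hydrogens from standard valence (C 4, N 3, O 2, S 2, halogen 1); for lowercase aromatic atoms, an aromatic c carries 1 H when it has two neighbours and 0 H with three, and aromatic n carries 0 H:
  atom 1: O, bond orders sum to 1 (valence 2) → 1 H
  atom 2: aromatic c, 3 neighbours → 0 H
  atom 3: aromatic c, 2 neighbours → 1 H
  atom 4: aromatic c, 2 neighbours → 1 H
  atom 5: aromatic c, 2 neighbours → 1 H
  atom 6: aromatic c, 2 neighbours → 1 H
  atom 7: aromatic n, 2 neighbours → 0 H
Totals → C:5, H:5, N:1, O:1.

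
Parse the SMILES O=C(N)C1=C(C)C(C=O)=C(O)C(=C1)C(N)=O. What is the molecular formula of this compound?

C10H10N2O4

Walk through each heavy atom and fill implicit hydrogens from standard valence (C 4, N 3, O 2, S 2, halogen 1):
  atom 1: O, bond orders sum to 2 (valence 2) → 0 H
  atom 2: C, bond orders sum to 4 (valence 4) → 0 H
  atom 3: N, bond orders sum to 1 (valence 3) → 2 H
  atom 4: C, bond orders sum to 4 (valence 4) → 0 H
  atom 5: C, bond orders sum to 4 (valence 4) → 0 H
  atom 6: C, bond orders sum to 1 (valence 4) → 3 H
  atom 7: C, bond orders sum to 4 (valence 4) → 0 H
  atom 8: C, bond orders sum to 3 (valence 4) → 1 H
  atom 9: O, bond orders sum to 2 (valence 2) → 0 H
  atom 10: C, bond orders sum to 4 (valence 4) → 0 H
  atom 11: O, bond orders sum to 1 (valence 2) → 1 H
  atom 12: C, bond orders sum to 4 (valence 4) → 0 H
  atom 13: C, bond orders sum to 3 (valence 4) → 1 H
  atom 14: C, bond orders sum to 4 (valence 4) → 0 H
  atom 15: N, bond orders sum to 1 (valence 3) → 2 H
  atom 16: O, bond orders sum to 2 (valence 2) → 0 H
Totals → C:10, H:10, N:2, O:4.
In Hill order: C10H10N2O4.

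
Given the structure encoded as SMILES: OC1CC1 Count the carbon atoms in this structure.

3

Count every carbon token in the SMILES (each C, including those in ring-closure positions and inside branches).
Carbon count: 3.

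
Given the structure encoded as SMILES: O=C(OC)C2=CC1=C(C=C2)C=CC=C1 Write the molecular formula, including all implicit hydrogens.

C12H10O2

Walk through each heavy atom and fill implicit hydrogens from standard valence (C 4, N 3, O 2, S 2, halogen 1):
  atom 1: O, bond orders sum to 2 (valence 2) → 0 H
  atom 2: C, bond orders sum to 4 (valence 4) → 0 H
  atom 3: O, bond orders sum to 2 (valence 2) → 0 H
  atom 4: C, bond orders sum to 1 (valence 4) → 3 H
  atom 5: C, bond orders sum to 4 (valence 4) → 0 H
  atom 6: C, bond orders sum to 3 (valence 4) → 1 H
  atom 7: C, bond orders sum to 4 (valence 4) → 0 H
  atom 8: C, bond orders sum to 4 (valence 4) → 0 H
  atom 9: C, bond orders sum to 3 (valence 4) → 1 H
  atom 10: C, bond orders sum to 3 (valence 4) → 1 H
  atom 11: C, bond orders sum to 3 (valence 4) → 1 H
  atom 12: C, bond orders sum to 3 (valence 4) → 1 H
  atom 13: C, bond orders sum to 3 (valence 4) → 1 H
  atom 14: C, bond orders sum to 3 (valence 4) → 1 H
Totals → C:12, H:10, O:2.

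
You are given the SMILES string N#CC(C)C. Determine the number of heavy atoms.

Every atom symbol written in the SMILES (organic subset) is one heavy atom; implicit H are not written.
Heavy atoms by element → C:4, N:1.
Total: 5.

5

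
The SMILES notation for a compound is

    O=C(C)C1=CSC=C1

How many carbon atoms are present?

6

Count every carbon token in the SMILES (each C, including those in ring-closure positions and inside branches).
Carbon count: 6.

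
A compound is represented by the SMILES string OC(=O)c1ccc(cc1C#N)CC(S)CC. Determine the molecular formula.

C12H13NO2S

Walk through each heavy atom and fill implicit hydrogens from standard valence (C 4, N 3, O 2, S 2, halogen 1); for lowercase aromatic atoms, an aromatic c carries 1 H when it has two neighbours and 0 H with three, and aromatic n carries 0 H:
  atom 1: O, bond orders sum to 1 (valence 2) → 1 H
  atom 2: C, bond orders sum to 4 (valence 4) → 0 H
  atom 3: O, bond orders sum to 2 (valence 2) → 0 H
  atom 4: aromatic c, 3 neighbours → 0 H
  atom 5: aromatic c, 2 neighbours → 1 H
  atom 6: aromatic c, 2 neighbours → 1 H
  atom 7: aromatic c, 3 neighbours → 0 H
  atom 8: aromatic c, 2 neighbours → 1 H
  atom 9: aromatic c, 3 neighbours → 0 H
  atom 10: C, bond orders sum to 4 (valence 4) → 0 H
  atom 11: N, bond orders sum to 3 (valence 3) → 0 H
  atom 12: C, bond orders sum to 2 (valence 4) → 2 H
  atom 13: C, bond orders sum to 3 (valence 4) → 1 H
  atom 14: S, bond orders sum to 1 (valence 2) → 1 H
  atom 15: C, bond orders sum to 2 (valence 4) → 2 H
  atom 16: C, bond orders sum to 1 (valence 4) → 3 H
Totals → C:12, H:13, N:1, O:2, S:1.
In Hill order: C12H13NO2S.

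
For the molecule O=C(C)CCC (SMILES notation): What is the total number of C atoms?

5

Count every carbon token in the SMILES (each C, including those in ring-closure positions and inside branches).
Carbon count: 5.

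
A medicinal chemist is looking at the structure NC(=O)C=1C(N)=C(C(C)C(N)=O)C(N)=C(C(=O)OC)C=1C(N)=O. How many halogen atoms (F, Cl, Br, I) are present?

0

Scan the SMILES for the halogen motif — none present.
Groups that are present: 3 amide, 1 ester, 2 primary amine.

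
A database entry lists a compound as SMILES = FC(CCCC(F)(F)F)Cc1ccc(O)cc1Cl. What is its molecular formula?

C12H13ClF4O

Walk through each heavy atom and fill implicit hydrogens from standard valence (C 4, N 3, O 2, S 2, halogen 1); for lowercase aromatic atoms, an aromatic c carries 1 H when it has two neighbours and 0 H with three, and aromatic n carries 0 H:
  atom 1: F (halogen, monovalent) → 0 H
  atom 2: C, bond orders sum to 3 (valence 4) → 1 H
  atom 3: C, bond orders sum to 2 (valence 4) → 2 H
  atom 4: C, bond orders sum to 2 (valence 4) → 2 H
  atom 5: C, bond orders sum to 2 (valence 4) → 2 H
  atom 6: C, bond orders sum to 4 (valence 4) → 0 H
  atom 7: F (halogen, monovalent) → 0 H
  atom 8: F (halogen, monovalent) → 0 H
  atom 9: F (halogen, monovalent) → 0 H
  atom 10: C, bond orders sum to 2 (valence 4) → 2 H
  atom 11: aromatic c, 3 neighbours → 0 H
  atom 12: aromatic c, 2 neighbours → 1 H
  atom 13: aromatic c, 2 neighbours → 1 H
  atom 14: aromatic c, 3 neighbours → 0 H
  atom 15: O, bond orders sum to 1 (valence 2) → 1 H
  atom 16: aromatic c, 2 neighbours → 1 H
  atom 17: aromatic c, 3 neighbours → 0 H
  atom 18: Cl (halogen, monovalent) → 0 H
Totals → C:12, H:13, Cl:1, F:4, O:1.
In Hill order: C12H13ClF4O.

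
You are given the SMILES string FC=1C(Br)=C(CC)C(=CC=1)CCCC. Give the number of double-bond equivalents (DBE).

Molecular formula: C12H16BrF.
DoU = (2C + 2 + N − H − X) / 2, where X is the halogen count and O/S are ignored.
    = (2·12 + 2 + 0 − 16 − 2) / 2 = 8 / 2 = 4.

4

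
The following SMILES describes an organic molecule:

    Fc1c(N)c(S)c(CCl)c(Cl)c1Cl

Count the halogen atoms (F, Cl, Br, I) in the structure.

Halogen atoms appear at heavy-atom positions 1, 9, 11, 13 (3×Cl, 1×F).
Other groups present: 1 primary amine, 1 thiol.
Halogen count: 4.

4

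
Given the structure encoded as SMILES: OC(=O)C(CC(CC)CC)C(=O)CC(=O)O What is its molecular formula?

C11H18O5

Walk through each heavy atom and fill implicit hydrogens from standard valence (C 4, N 3, O 2, S 2, halogen 1):
  atom 1: O, bond orders sum to 1 (valence 2) → 1 H
  atom 2: C, bond orders sum to 4 (valence 4) → 0 H
  atom 3: O, bond orders sum to 2 (valence 2) → 0 H
  atom 4: C, bond orders sum to 3 (valence 4) → 1 H
  atom 5: C, bond orders sum to 2 (valence 4) → 2 H
  atom 6: C, bond orders sum to 3 (valence 4) → 1 H
  atom 7: C, bond orders sum to 2 (valence 4) → 2 H
  atom 8: C, bond orders sum to 1 (valence 4) → 3 H
  atom 9: C, bond orders sum to 2 (valence 4) → 2 H
  atom 10: C, bond orders sum to 1 (valence 4) → 3 H
  atom 11: C, bond orders sum to 4 (valence 4) → 0 H
  atom 12: O, bond orders sum to 2 (valence 2) → 0 H
  atom 13: C, bond orders sum to 2 (valence 4) → 2 H
  atom 14: C, bond orders sum to 4 (valence 4) → 0 H
  atom 15: O, bond orders sum to 2 (valence 2) → 0 H
  atom 16: O, bond orders sum to 1 (valence 2) → 1 H
Totals → C:11, H:18, O:5.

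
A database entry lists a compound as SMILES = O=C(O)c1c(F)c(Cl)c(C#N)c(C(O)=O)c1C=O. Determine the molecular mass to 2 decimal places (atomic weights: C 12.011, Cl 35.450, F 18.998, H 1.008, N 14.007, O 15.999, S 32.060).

First, the molecular formula is C10H3ClFNO5 (counting implicit H from valence).
  C: 10 × 12.011 = 120.110
  Cl: 1 × 35.450 = 35.450
  F: 1 × 18.998 = 18.998
  H: 3 × 1.008 = 3.024
  N: 1 × 14.007 = 14.007
  O: 5 × 15.999 = 79.995
Sum: 10×12.011 + 1×35.450 + 1×18.998 + 3×1.008 + 1×14.007 + 5×15.999 = 271.584 → 271.58 g/mol.

271.58 g/mol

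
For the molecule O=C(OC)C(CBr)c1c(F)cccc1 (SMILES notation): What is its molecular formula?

Walk through each heavy atom and fill implicit hydrogens from standard valence (C 4, N 3, O 2, S 2, halogen 1); for lowercase aromatic atoms, an aromatic c carries 1 H when it has two neighbours and 0 H with three, and aromatic n carries 0 H:
  atom 1: O, bond orders sum to 2 (valence 2) → 0 H
  atom 2: C, bond orders sum to 4 (valence 4) → 0 H
  atom 3: O, bond orders sum to 2 (valence 2) → 0 H
  atom 4: C, bond orders sum to 1 (valence 4) → 3 H
  atom 5: C, bond orders sum to 3 (valence 4) → 1 H
  atom 6: C, bond orders sum to 2 (valence 4) → 2 H
  atom 7: Br (halogen, monovalent) → 0 H
  atom 8: aromatic c, 3 neighbours → 0 H
  atom 9: aromatic c, 3 neighbours → 0 H
  atom 10: F (halogen, monovalent) → 0 H
  atom 11: aromatic c, 2 neighbours → 1 H
  atom 12: aromatic c, 2 neighbours → 1 H
  atom 13: aromatic c, 2 neighbours → 1 H
  atom 14: aromatic c, 2 neighbours → 1 H
Totals → C:10, H:10, Br:1, F:1, O:2.
In Hill order: C10H10BrFO2.

C10H10BrFO2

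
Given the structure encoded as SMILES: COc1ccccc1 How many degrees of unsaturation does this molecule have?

Molecular formula: C7H8O.
DoU = (2C + 2 + N − H − X) / 2, where X is the halogen count and O/S are ignored.
    = (2·7 + 2 + 0 − 8 − 0) / 2 = 8 / 2 = 4.

4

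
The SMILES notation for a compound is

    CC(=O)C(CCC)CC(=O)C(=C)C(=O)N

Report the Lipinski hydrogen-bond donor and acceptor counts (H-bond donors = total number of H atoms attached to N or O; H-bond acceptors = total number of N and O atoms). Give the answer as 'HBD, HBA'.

2, 4

Donors: find every N or O and count the H atoms it carries.
  atom 3 (O): bond orders sum to 2 → 0 H
  atom 10 (O): bond orders sum to 2 → 0 H
  atom 14 (O): bond orders sum to 2 → 0 H
  atom 15 (N): bond orders sum to 1 → 2 H
Lipinski HBD = 2.
Acceptors: N atoms = 1, O atoms = 3 → HBA = 4.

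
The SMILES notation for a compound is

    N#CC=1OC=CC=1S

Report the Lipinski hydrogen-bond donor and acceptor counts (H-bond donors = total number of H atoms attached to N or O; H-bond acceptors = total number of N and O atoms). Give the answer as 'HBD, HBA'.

Donors: find every N or O and count the H atoms it carries.
  atom 1 (N): bond orders sum to 3 → 0 H
  atom 4 (O): bond orders sum to 2 → 0 H
Lipinski HBD = 0.
Acceptors: N atoms = 1, O atoms = 1 → HBA = 2.

0, 2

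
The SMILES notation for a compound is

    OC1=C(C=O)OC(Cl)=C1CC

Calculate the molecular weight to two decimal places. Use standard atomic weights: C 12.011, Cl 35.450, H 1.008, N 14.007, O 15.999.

174.58 g/mol

First, the molecular formula is C7H7ClO3 (counting implicit H from valence).
  C: 7 × 12.011 = 84.077
  Cl: 1 × 35.450 = 35.450
  H: 7 × 1.008 = 7.056
  O: 3 × 15.999 = 47.997
Sum: 7×12.011 + 1×35.450 + 7×1.008 + 3×15.999 = 174.580 → 174.58 g/mol.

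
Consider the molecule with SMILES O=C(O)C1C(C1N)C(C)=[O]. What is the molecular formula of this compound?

C6H9NO3

Walk through each heavy atom and fill implicit hydrogens from standard valence (C 4, N 3, O 2, S 2, halogen 1):
  atom 1: O, bond orders sum to 2 (valence 2) → 0 H
  atom 2: C, bond orders sum to 4 (valence 4) → 0 H
  atom 3: O, bond orders sum to 1 (valence 2) → 1 H
  atom 4: C, bond orders sum to 3 (valence 4) → 1 H
  atom 5: C, bond orders sum to 3 (valence 4) → 1 H
  atom 6: C, bond orders sum to 3 (valence 4) → 1 H
  atom 7: N, bond orders sum to 1 (valence 3) → 2 H
  atom 8: C, bond orders sum to 4 (valence 4) → 0 H
  atom 9: C, bond orders sum to 1 (valence 4) → 3 H
  atom 10: O with explicit H count 0
Totals → C:6, H:9, N:1, O:3.
In Hill order: C6H9NO3.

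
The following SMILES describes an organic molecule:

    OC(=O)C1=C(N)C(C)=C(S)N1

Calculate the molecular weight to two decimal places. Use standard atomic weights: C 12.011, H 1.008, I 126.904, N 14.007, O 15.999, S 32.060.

First, the molecular formula is C6H8N2O2S (counting implicit H from valence).
  C: 6 × 12.011 = 72.066
  H: 8 × 1.008 = 8.064
  N: 2 × 14.007 = 28.014
  O: 2 × 15.999 = 31.998
  S: 1 × 32.060 = 32.060
Sum: 6×12.011 + 8×1.008 + 2×14.007 + 2×15.999 + 1×32.060 = 172.202 → 172.20 g/mol.

172.20 g/mol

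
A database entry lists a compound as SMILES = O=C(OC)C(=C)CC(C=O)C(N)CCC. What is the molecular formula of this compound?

C11H19NO3

Walk through each heavy atom and fill implicit hydrogens from standard valence (C 4, N 3, O 2, S 2, halogen 1):
  atom 1: O, bond orders sum to 2 (valence 2) → 0 H
  atom 2: C, bond orders sum to 4 (valence 4) → 0 H
  atom 3: O, bond orders sum to 2 (valence 2) → 0 H
  atom 4: C, bond orders sum to 1 (valence 4) → 3 H
  atom 5: C, bond orders sum to 4 (valence 4) → 0 H
  atom 6: C, bond orders sum to 2 (valence 4) → 2 H
  atom 7: C, bond orders sum to 2 (valence 4) → 2 H
  atom 8: C, bond orders sum to 3 (valence 4) → 1 H
  atom 9: C, bond orders sum to 3 (valence 4) → 1 H
  atom 10: O, bond orders sum to 2 (valence 2) → 0 H
  atom 11: C, bond orders sum to 3 (valence 4) → 1 H
  atom 12: N, bond orders sum to 1 (valence 3) → 2 H
  atom 13: C, bond orders sum to 2 (valence 4) → 2 H
  atom 14: C, bond orders sum to 2 (valence 4) → 2 H
  atom 15: C, bond orders sum to 1 (valence 4) → 3 H
Totals → C:11, H:19, N:1, O:3.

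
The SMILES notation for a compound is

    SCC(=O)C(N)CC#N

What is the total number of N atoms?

Scan the SMILES for N atoms (remember two-letter symbols like Cl and Br are single atoms).
Nitrogen count: 2.

2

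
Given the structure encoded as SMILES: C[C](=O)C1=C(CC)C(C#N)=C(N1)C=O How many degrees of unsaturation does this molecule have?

Degree of unsaturation = (number of rings) + (number of π bonds).
Ring closures in the SMILES: 1.
π bonds: 4 double bonds (each 1 DoU), 1 triple bond (each 2 DoU) → 6 DoU from unsaturation.
Total DoU = 1 + 6 = 7.

7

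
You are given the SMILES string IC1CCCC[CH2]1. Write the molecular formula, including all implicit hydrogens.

C6H11I

Walk through each heavy atom and fill implicit hydrogens from standard valence (C 4, N 3, O 2, S 2, halogen 1):
  atom 1: I (halogen, monovalent) → 0 H
  atom 2: C, bond orders sum to 3 (valence 4) → 1 H
  atom 3: C, bond orders sum to 2 (valence 4) → 2 H
  atom 4: C, bond orders sum to 2 (valence 4) → 2 H
  atom 5: C, bond orders sum to 2 (valence 4) → 2 H
  atom 6: C, bond orders sum to 2 (valence 4) → 2 H
  atom 7: C with explicit H count 2
Totals → C:6, H:11, I:1.
In Hill order: C6H11I.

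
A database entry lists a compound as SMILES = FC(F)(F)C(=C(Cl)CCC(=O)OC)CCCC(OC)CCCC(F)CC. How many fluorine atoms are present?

4

Scan the SMILES for F atoms (remember two-letter symbols like Cl and Br are single atoms).
Fluorine count: 4.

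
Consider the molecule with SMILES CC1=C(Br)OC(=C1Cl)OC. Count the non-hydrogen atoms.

10

Every atom symbol written in the SMILES (organic subset) is one heavy atom; implicit H are not written.
Heavy atoms by element → Br:1, C:6, Cl:1, O:2.
Total: 10.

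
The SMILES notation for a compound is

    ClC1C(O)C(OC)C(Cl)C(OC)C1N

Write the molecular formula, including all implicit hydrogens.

C8H15Cl2NO3

Walk through each heavy atom and fill implicit hydrogens from standard valence (C 4, N 3, O 2, S 2, halogen 1):
  atom 1: Cl (halogen, monovalent) → 0 H
  atom 2: C, bond orders sum to 3 (valence 4) → 1 H
  atom 3: C, bond orders sum to 3 (valence 4) → 1 H
  atom 4: O, bond orders sum to 1 (valence 2) → 1 H
  atom 5: C, bond orders sum to 3 (valence 4) → 1 H
  atom 6: O, bond orders sum to 2 (valence 2) → 0 H
  atom 7: C, bond orders sum to 1 (valence 4) → 3 H
  atom 8: C, bond orders sum to 3 (valence 4) → 1 H
  atom 9: Cl (halogen, monovalent) → 0 H
  atom 10: C, bond orders sum to 3 (valence 4) → 1 H
  atom 11: O, bond orders sum to 2 (valence 2) → 0 H
  atom 12: C, bond orders sum to 1 (valence 4) → 3 H
  atom 13: C, bond orders sum to 3 (valence 4) → 1 H
  atom 14: N, bond orders sum to 1 (valence 3) → 2 H
Totals → C:8, H:15, Cl:2, N:1, O:3.
In Hill order: C8H15Cl2NO3.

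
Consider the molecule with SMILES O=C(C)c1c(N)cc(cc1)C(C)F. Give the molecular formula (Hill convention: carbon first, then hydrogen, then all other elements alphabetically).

Walk through each heavy atom and fill implicit hydrogens from standard valence (C 4, N 3, O 2, S 2, halogen 1); for lowercase aromatic atoms, an aromatic c carries 1 H when it has two neighbours and 0 H with three, and aromatic n carries 0 H:
  atom 1: O, bond orders sum to 2 (valence 2) → 0 H
  atom 2: C, bond orders sum to 4 (valence 4) → 0 H
  atom 3: C, bond orders sum to 1 (valence 4) → 3 H
  atom 4: aromatic c, 3 neighbours → 0 H
  atom 5: aromatic c, 3 neighbours → 0 H
  atom 6: N, bond orders sum to 1 (valence 3) → 2 H
  atom 7: aromatic c, 2 neighbours → 1 H
  atom 8: aromatic c, 3 neighbours → 0 H
  atom 9: aromatic c, 2 neighbours → 1 H
  atom 10: aromatic c, 2 neighbours → 1 H
  atom 11: C, bond orders sum to 3 (valence 4) → 1 H
  atom 12: C, bond orders sum to 1 (valence 4) → 3 H
  atom 13: F (halogen, monovalent) → 0 H
Totals → C:10, H:12, F:1, N:1, O:1.

C10H12FNO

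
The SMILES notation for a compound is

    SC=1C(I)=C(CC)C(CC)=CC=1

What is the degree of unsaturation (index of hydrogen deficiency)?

Degree of unsaturation = (number of rings) + (number of π bonds).
Ring closures in the SMILES: 1.
π bonds: 3 double bonds (each 1 DoU) → 3 DoU from unsaturation.
Total DoU = 1 + 3 = 4.

4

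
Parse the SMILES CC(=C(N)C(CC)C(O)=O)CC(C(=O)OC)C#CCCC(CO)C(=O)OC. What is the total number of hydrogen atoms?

29

Walk through each heavy atom and fill implicit hydrogens from standard valence (C 4, N 3, O 2, S 2, halogen 1):
  atom 1: C, bond orders sum to 1 (valence 4) → 3 H
  atom 2: C, bond orders sum to 4 (valence 4) → 0 H
  atom 3: C, bond orders sum to 4 (valence 4) → 0 H
  atom 4: N, bond orders sum to 1 (valence 3) → 2 H
  atom 5: C, bond orders sum to 3 (valence 4) → 1 H
  atom 6: C, bond orders sum to 2 (valence 4) → 2 H
  atom 7: C, bond orders sum to 1 (valence 4) → 3 H
  atom 8: C, bond orders sum to 4 (valence 4) → 0 H
  atom 9: O, bond orders sum to 1 (valence 2) → 1 H
  atom 10: O, bond orders sum to 2 (valence 2) → 0 H
  atom 11: C, bond orders sum to 2 (valence 4) → 2 H
  atom 12: C, bond orders sum to 3 (valence 4) → 1 H
  atom 13: C, bond orders sum to 4 (valence 4) → 0 H
  atom 14: O, bond orders sum to 2 (valence 2) → 0 H
  atom 15: O, bond orders sum to 2 (valence 2) → 0 H
  atom 16: C, bond orders sum to 1 (valence 4) → 3 H
  atom 17: C, bond orders sum to 4 (valence 4) → 0 H
  atom 18: C, bond orders sum to 4 (valence 4) → 0 H
  atom 19: C, bond orders sum to 2 (valence 4) → 2 H
  atom 20: C, bond orders sum to 2 (valence 4) → 2 H
  atom 21: C, bond orders sum to 3 (valence 4) → 1 H
  atom 22: C, bond orders sum to 2 (valence 4) → 2 H
  atom 23: O, bond orders sum to 1 (valence 2) → 1 H
  atom 24: C, bond orders sum to 4 (valence 4) → 0 H
  atom 25: O, bond orders sum to 2 (valence 2) → 0 H
  atom 26: O, bond orders sum to 2 (valence 2) → 0 H
  atom 27: C, bond orders sum to 1 (valence 4) → 3 H
Total hydrogens: 29.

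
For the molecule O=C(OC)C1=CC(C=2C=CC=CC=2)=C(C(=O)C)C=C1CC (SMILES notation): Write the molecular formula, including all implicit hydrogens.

Walk through each heavy atom and fill implicit hydrogens from standard valence (C 4, N 3, O 2, S 2, halogen 1):
  atom 1: O, bond orders sum to 2 (valence 2) → 0 H
  atom 2: C, bond orders sum to 4 (valence 4) → 0 H
  atom 3: O, bond orders sum to 2 (valence 2) → 0 H
  atom 4: C, bond orders sum to 1 (valence 4) → 3 H
  atom 5: C, bond orders sum to 4 (valence 4) → 0 H
  atom 6: C, bond orders sum to 3 (valence 4) → 1 H
  atom 7: C, bond orders sum to 4 (valence 4) → 0 H
  atom 8: C, bond orders sum to 4 (valence 4) → 0 H
  atom 9: C, bond orders sum to 3 (valence 4) → 1 H
  atom 10: C, bond orders sum to 3 (valence 4) → 1 H
  atom 11: C, bond orders sum to 3 (valence 4) → 1 H
  atom 12: C, bond orders sum to 3 (valence 4) → 1 H
  atom 13: C, bond orders sum to 3 (valence 4) → 1 H
  atom 14: C, bond orders sum to 4 (valence 4) → 0 H
  atom 15: C, bond orders sum to 4 (valence 4) → 0 H
  atom 16: O, bond orders sum to 2 (valence 2) → 0 H
  atom 17: C, bond orders sum to 1 (valence 4) → 3 H
  atom 18: C, bond orders sum to 3 (valence 4) → 1 H
  atom 19: C, bond orders sum to 4 (valence 4) → 0 H
  atom 20: C, bond orders sum to 2 (valence 4) → 2 H
  atom 21: C, bond orders sum to 1 (valence 4) → 3 H
Totals → C:18, H:18, O:3.

C18H18O3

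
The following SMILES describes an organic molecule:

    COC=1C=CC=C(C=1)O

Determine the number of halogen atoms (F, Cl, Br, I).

Scan the SMILES for the halogen motif — none present.
Groups that are present: 1 ether, 1 hydroxyl.

0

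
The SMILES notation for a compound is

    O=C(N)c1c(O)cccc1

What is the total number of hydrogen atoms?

Walk through each heavy atom and fill implicit hydrogens from standard valence (C 4, N 3, O 2, S 2, halogen 1); for lowercase aromatic atoms, an aromatic c carries 1 H when it has two neighbours and 0 H with three, and aromatic n carries 0 H:
  atom 1: O, bond orders sum to 2 (valence 2) → 0 H
  atom 2: C, bond orders sum to 4 (valence 4) → 0 H
  atom 3: N, bond orders sum to 1 (valence 3) → 2 H
  atom 4: aromatic c, 3 neighbours → 0 H
  atom 5: aromatic c, 3 neighbours → 0 H
  atom 6: O, bond orders sum to 1 (valence 2) → 1 H
  atom 7: aromatic c, 2 neighbours → 1 H
  atom 8: aromatic c, 2 neighbours → 1 H
  atom 9: aromatic c, 2 neighbours → 1 H
  atom 10: aromatic c, 2 neighbours → 1 H
Total hydrogens: 7.

7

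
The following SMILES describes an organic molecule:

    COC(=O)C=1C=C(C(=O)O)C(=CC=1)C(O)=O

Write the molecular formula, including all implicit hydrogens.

Walk through each heavy atom and fill implicit hydrogens from standard valence (C 4, N 3, O 2, S 2, halogen 1):
  atom 1: C, bond orders sum to 1 (valence 4) → 3 H
  atom 2: O, bond orders sum to 2 (valence 2) → 0 H
  atom 3: C, bond orders sum to 4 (valence 4) → 0 H
  atom 4: O, bond orders sum to 2 (valence 2) → 0 H
  atom 5: C, bond orders sum to 4 (valence 4) → 0 H
  atom 6: C, bond orders sum to 3 (valence 4) → 1 H
  atom 7: C, bond orders sum to 4 (valence 4) → 0 H
  atom 8: C, bond orders sum to 4 (valence 4) → 0 H
  atom 9: O, bond orders sum to 2 (valence 2) → 0 H
  atom 10: O, bond orders sum to 1 (valence 2) → 1 H
  atom 11: C, bond orders sum to 4 (valence 4) → 0 H
  atom 12: C, bond orders sum to 3 (valence 4) → 1 H
  atom 13: C, bond orders sum to 3 (valence 4) → 1 H
  atom 14: C, bond orders sum to 4 (valence 4) → 0 H
  atom 15: O, bond orders sum to 1 (valence 2) → 1 H
  atom 16: O, bond orders sum to 2 (valence 2) → 0 H
Totals → C:10, H:8, O:6.
In Hill order: C10H8O6.

C10H8O6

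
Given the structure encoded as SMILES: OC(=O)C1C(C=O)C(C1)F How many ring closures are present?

1

In SMILES, each pair of matching ring-closure digits denotes one ring-closing bond; the number of such bonds equals the number of independent rings.
Ring-closure bonds here: 1.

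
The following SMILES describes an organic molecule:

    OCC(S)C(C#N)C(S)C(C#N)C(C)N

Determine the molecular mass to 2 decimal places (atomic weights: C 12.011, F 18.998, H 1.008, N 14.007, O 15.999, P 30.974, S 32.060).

First, the molecular formula is C9H15N3OS2 (counting implicit H from valence).
  C: 9 × 12.011 = 108.099
  H: 15 × 1.008 = 15.120
  N: 3 × 14.007 = 42.021
  O: 1 × 15.999 = 15.999
  S: 2 × 32.060 = 64.120
Sum: 9×12.011 + 15×1.008 + 3×14.007 + 1×15.999 + 2×32.060 = 245.359 → 245.36 g/mol.

245.36 g/mol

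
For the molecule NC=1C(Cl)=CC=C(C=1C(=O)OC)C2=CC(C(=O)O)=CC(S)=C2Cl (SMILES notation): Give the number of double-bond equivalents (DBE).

Degree of unsaturation = (number of rings) + (number of π bonds).
Ring closures in the SMILES: 2.
π bonds: 8 double bonds (each 1 DoU) → 8 DoU from unsaturation.
Total DoU = 2 + 8 = 10.

10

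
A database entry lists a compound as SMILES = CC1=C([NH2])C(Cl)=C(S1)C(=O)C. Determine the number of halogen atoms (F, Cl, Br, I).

Halogen atoms appear at heavy-atom position 6 (1×Cl).
Other groups present: 1 ketone, 1 primary amine.
Halogen count: 1.

1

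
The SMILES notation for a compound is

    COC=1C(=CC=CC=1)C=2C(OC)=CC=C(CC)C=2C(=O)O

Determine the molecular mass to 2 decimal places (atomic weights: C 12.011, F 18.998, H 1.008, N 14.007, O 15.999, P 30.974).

286.33 g/mol

First, the molecular formula is C17H18O4 (counting implicit H from valence).
  C: 17 × 12.011 = 204.187
  H: 18 × 1.008 = 18.144
  O: 4 × 15.999 = 63.996
Sum: 17×12.011 + 18×1.008 + 4×15.999 = 286.327 → 286.33 g/mol.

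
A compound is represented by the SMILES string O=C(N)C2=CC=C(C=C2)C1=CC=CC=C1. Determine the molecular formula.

Walk through each heavy atom and fill implicit hydrogens from standard valence (C 4, N 3, O 2, S 2, halogen 1):
  atom 1: O, bond orders sum to 2 (valence 2) → 0 H
  atom 2: C, bond orders sum to 4 (valence 4) → 0 H
  atom 3: N, bond orders sum to 1 (valence 3) → 2 H
  atom 4: C, bond orders sum to 4 (valence 4) → 0 H
  atom 5: C, bond orders sum to 3 (valence 4) → 1 H
  atom 6: C, bond orders sum to 3 (valence 4) → 1 H
  atom 7: C, bond orders sum to 4 (valence 4) → 0 H
  atom 8: C, bond orders sum to 3 (valence 4) → 1 H
  atom 9: C, bond orders sum to 3 (valence 4) → 1 H
  atom 10: C, bond orders sum to 4 (valence 4) → 0 H
  atom 11: C, bond orders sum to 3 (valence 4) → 1 H
  atom 12: C, bond orders sum to 3 (valence 4) → 1 H
  atom 13: C, bond orders sum to 3 (valence 4) → 1 H
  atom 14: C, bond orders sum to 3 (valence 4) → 1 H
  atom 15: C, bond orders sum to 3 (valence 4) → 1 H
Totals → C:13, H:11, N:1, O:1.
In Hill order: C13H11NO.

C13H11NO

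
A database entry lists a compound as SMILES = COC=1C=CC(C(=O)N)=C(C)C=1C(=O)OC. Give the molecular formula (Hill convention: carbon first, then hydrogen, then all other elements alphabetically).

Walk through each heavy atom and fill implicit hydrogens from standard valence (C 4, N 3, O 2, S 2, halogen 1):
  atom 1: C, bond orders sum to 1 (valence 4) → 3 H
  atom 2: O, bond orders sum to 2 (valence 2) → 0 H
  atom 3: C, bond orders sum to 4 (valence 4) → 0 H
  atom 4: C, bond orders sum to 3 (valence 4) → 1 H
  atom 5: C, bond orders sum to 3 (valence 4) → 1 H
  atom 6: C, bond orders sum to 4 (valence 4) → 0 H
  atom 7: C, bond orders sum to 4 (valence 4) → 0 H
  atom 8: O, bond orders sum to 2 (valence 2) → 0 H
  atom 9: N, bond orders sum to 1 (valence 3) → 2 H
  atom 10: C, bond orders sum to 4 (valence 4) → 0 H
  atom 11: C, bond orders sum to 1 (valence 4) → 3 H
  atom 12: C, bond orders sum to 4 (valence 4) → 0 H
  atom 13: C, bond orders sum to 4 (valence 4) → 0 H
  atom 14: O, bond orders sum to 2 (valence 2) → 0 H
  atom 15: O, bond orders sum to 2 (valence 2) → 0 H
  atom 16: C, bond orders sum to 1 (valence 4) → 3 H
Totals → C:11, H:13, N:1, O:4.
In Hill order: C11H13NO4.

C11H13NO4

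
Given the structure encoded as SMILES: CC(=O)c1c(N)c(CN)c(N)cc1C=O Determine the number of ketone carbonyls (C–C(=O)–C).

1

The ketone motif appears at heavy-atom position 2 in the SMILES.
Other groups present: 1 aldehyde, 3 primary amine.
Ketone count: 1.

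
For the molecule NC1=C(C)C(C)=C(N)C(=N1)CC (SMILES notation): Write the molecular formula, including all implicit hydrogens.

C9H15N3

Walk through each heavy atom and fill implicit hydrogens from standard valence (C 4, N 3, O 2, S 2, halogen 1):
  atom 1: N, bond orders sum to 1 (valence 3) → 2 H
  atom 2: C, bond orders sum to 4 (valence 4) → 0 H
  atom 3: C, bond orders sum to 4 (valence 4) → 0 H
  atom 4: C, bond orders sum to 1 (valence 4) → 3 H
  atom 5: C, bond orders sum to 4 (valence 4) → 0 H
  atom 6: C, bond orders sum to 1 (valence 4) → 3 H
  atom 7: C, bond orders sum to 4 (valence 4) → 0 H
  atom 8: N, bond orders sum to 1 (valence 3) → 2 H
  atom 9: C, bond orders sum to 4 (valence 4) → 0 H
  atom 10: N, bond orders sum to 3 (valence 3) → 0 H
  atom 11: C, bond orders sum to 2 (valence 4) → 2 H
  atom 12: C, bond orders sum to 1 (valence 4) → 3 H
Totals → C:9, H:15, N:3.
In Hill order: C9H15N3.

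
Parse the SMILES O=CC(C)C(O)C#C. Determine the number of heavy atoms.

Every atom symbol written in the SMILES (organic subset) is one heavy atom; implicit H are not written.
Heavy atoms by element → C:6, O:2.
Total: 8.

8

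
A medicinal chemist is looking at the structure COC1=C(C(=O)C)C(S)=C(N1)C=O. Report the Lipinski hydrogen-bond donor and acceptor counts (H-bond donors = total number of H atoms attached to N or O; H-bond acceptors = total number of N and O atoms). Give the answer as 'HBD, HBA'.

Donors: find every N or O and count the H atoms it carries.
  atom 2 (O): bond orders sum to 2 → 0 H
  atom 6 (O): bond orders sum to 2 → 0 H
  atom 11 (N): bond orders sum to 2 → 1 H
  atom 13 (O): bond orders sum to 2 → 0 H
Lipinski HBD = 1.
Acceptors: N atoms = 1, O atoms = 3 → HBA = 4.

1, 4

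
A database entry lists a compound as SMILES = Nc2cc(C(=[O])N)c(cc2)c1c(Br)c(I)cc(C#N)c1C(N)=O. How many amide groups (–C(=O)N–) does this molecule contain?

2

The amide motif appears at heavy-atom positions 5, 21 in the SMILES.
Other groups present: 1 nitrile, 1 primary amine.
Amide count: 2.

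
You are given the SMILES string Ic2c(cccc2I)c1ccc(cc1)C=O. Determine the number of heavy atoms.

16

Every atom symbol written in the SMILES (organic subset) is one heavy atom; implicit H are not written.
Heavy atoms by element → C:13, I:2, O:1.
Total: 16.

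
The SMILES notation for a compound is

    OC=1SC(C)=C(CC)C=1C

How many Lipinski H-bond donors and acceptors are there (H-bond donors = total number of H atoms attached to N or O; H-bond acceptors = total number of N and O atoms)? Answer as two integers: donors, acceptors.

1, 1

Donors: find every N or O and count the H atoms it carries.
  atom 1 (O): bond orders sum to 1 → 1 H
Lipinski HBD = 1.
Acceptors: N atoms = 0, O atoms = 1 → HBA = 1.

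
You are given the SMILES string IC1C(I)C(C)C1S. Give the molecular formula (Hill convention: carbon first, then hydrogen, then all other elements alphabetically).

C5H8I2S

Walk through each heavy atom and fill implicit hydrogens from standard valence (C 4, N 3, O 2, S 2, halogen 1):
  atom 1: I (halogen, monovalent) → 0 H
  atom 2: C, bond orders sum to 3 (valence 4) → 1 H
  atom 3: C, bond orders sum to 3 (valence 4) → 1 H
  atom 4: I (halogen, monovalent) → 0 H
  atom 5: C, bond orders sum to 3 (valence 4) → 1 H
  atom 6: C, bond orders sum to 1 (valence 4) → 3 H
  atom 7: C, bond orders sum to 3 (valence 4) → 1 H
  atom 8: S, bond orders sum to 1 (valence 2) → 1 H
Totals → C:5, H:8, I:2, S:1.
In Hill order: C5H8I2S.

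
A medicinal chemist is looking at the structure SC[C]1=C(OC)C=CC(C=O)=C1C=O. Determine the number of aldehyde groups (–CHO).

The aldehyde motif appears at heavy-atom positions 10, 13 in the SMILES.
Other groups present: 1 ether, 1 thiol.
Aldehyde count: 2.

2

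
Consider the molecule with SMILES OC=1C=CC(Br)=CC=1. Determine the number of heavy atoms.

8

Every atom symbol written in the SMILES (organic subset) is one heavy atom; implicit H are not written.
Heavy atoms by element → Br:1, C:6, O:1.
Total: 8.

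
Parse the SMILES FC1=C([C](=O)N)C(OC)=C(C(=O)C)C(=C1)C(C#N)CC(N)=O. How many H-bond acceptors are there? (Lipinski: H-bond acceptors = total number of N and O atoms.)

N atoms: 3; O atoms: 4.
Lipinski HBA = 3 + 4 = 7.

7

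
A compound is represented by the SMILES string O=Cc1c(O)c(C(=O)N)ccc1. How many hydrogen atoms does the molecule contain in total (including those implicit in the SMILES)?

Walk through each heavy atom and fill implicit hydrogens from standard valence (C 4, N 3, O 2, S 2, halogen 1); for lowercase aromatic atoms, an aromatic c carries 1 H when it has two neighbours and 0 H with three, and aromatic n carries 0 H:
  atom 1: O, bond orders sum to 2 (valence 2) → 0 H
  atom 2: C, bond orders sum to 3 (valence 4) → 1 H
  atom 3: aromatic c, 3 neighbours → 0 H
  atom 4: aromatic c, 3 neighbours → 0 H
  atom 5: O, bond orders sum to 1 (valence 2) → 1 H
  atom 6: aromatic c, 3 neighbours → 0 H
  atom 7: C, bond orders sum to 4 (valence 4) → 0 H
  atom 8: O, bond orders sum to 2 (valence 2) → 0 H
  atom 9: N, bond orders sum to 1 (valence 3) → 2 H
  atom 10: aromatic c, 2 neighbours → 1 H
  atom 11: aromatic c, 2 neighbours → 1 H
  atom 12: aromatic c, 2 neighbours → 1 H
Total hydrogens: 7.

7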